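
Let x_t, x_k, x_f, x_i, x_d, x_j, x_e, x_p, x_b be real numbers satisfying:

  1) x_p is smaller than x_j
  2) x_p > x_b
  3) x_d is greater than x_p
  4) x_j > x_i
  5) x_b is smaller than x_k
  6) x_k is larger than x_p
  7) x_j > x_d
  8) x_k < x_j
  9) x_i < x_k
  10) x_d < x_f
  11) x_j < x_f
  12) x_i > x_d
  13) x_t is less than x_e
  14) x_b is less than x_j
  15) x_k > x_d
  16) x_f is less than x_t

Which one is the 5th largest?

x_k

Piecing the relations together gives one ordering: x_b < x_p < x_d < x_i < x_k < x_j < x_f < x_t < x_e.
The 5th largest is x_k.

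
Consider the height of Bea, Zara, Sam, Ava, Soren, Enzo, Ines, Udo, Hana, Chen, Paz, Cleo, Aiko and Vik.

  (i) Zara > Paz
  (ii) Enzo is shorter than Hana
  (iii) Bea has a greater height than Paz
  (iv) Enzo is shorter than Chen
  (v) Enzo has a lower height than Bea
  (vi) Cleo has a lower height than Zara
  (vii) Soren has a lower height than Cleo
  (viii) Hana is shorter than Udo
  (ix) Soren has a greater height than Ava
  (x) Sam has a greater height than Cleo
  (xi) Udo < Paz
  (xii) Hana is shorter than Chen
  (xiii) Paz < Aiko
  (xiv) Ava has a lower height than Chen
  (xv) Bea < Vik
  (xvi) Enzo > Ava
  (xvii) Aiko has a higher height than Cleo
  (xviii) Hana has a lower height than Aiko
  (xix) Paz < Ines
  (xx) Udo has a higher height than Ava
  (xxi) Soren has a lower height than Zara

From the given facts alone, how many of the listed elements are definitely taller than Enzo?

9

Directly above Enzo: Hana, Bea, Chen.
One step further: Udo, Aiko, Vik (6 so far).
One step further: Paz (7 so far).
One step further: Ines, Zara (9 so far).
Nothing else is reachable above Enzo; 9 in all.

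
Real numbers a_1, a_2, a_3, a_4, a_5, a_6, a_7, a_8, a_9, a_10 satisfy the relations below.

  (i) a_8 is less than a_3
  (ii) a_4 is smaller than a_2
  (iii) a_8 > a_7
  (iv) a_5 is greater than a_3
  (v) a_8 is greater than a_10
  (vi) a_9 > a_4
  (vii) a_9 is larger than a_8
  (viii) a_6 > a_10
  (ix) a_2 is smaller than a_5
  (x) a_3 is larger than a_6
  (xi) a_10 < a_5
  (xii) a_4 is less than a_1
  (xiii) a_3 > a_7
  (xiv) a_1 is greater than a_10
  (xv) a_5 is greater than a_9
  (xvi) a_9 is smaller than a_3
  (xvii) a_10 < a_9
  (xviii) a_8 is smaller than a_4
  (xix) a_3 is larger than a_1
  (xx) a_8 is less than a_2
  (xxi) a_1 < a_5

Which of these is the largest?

a_5

Chaining downward from a_5: directly below it, a_10, a_1, a_2, a_9, a_3; then a_7, a_8, a_4, a_6.
That covers every other element, and nothing is given above a_5, so a_5 is the largest.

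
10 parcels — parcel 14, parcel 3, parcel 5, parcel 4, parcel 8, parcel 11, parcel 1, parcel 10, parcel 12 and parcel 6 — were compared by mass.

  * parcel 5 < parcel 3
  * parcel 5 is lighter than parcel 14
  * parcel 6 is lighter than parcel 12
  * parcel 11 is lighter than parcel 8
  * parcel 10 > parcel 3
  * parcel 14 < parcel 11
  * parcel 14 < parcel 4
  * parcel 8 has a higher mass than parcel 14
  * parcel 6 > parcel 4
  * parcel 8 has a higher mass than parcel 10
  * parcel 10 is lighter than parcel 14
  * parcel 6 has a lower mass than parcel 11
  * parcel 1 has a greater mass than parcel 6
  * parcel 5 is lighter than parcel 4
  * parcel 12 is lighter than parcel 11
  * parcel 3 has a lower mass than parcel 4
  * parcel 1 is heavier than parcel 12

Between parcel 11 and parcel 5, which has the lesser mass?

parcel 5

Chaining the given relations: parcel 5 < parcel 3 < parcel 10 < parcel 14 < parcel 4 < parcel 6 < parcel 12 < parcel 11.
So parcel 5 < parcel 11; parcel 5 is the lighter of the two.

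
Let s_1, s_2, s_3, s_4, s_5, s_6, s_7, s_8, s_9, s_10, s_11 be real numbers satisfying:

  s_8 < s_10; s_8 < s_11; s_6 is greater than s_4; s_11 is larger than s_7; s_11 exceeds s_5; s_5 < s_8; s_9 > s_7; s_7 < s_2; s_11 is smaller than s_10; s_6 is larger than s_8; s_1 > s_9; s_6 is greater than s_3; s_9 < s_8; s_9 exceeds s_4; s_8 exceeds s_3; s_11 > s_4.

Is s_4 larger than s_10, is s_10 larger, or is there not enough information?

s_10

The relevant relations are s_4 < s_9; s_9 < s_8; s_8 < s_11; s_11 < s_10.
Together: s_4 < s_9 < s_8 < s_11 < s_10.
So s_10 is larger.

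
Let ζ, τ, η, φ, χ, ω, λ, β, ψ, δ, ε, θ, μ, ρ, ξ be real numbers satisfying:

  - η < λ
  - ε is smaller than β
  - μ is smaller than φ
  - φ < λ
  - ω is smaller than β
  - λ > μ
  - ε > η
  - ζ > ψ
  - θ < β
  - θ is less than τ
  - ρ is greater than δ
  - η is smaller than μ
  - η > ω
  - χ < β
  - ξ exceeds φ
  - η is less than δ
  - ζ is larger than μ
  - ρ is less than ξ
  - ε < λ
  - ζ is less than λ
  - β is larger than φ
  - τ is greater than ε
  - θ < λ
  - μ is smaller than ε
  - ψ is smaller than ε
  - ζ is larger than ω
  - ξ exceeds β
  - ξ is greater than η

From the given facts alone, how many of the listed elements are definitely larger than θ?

4

Directly above θ: λ, τ, β.
One step further: ξ (4 so far).
No other element is forced above θ by the given relations, so the count is 4.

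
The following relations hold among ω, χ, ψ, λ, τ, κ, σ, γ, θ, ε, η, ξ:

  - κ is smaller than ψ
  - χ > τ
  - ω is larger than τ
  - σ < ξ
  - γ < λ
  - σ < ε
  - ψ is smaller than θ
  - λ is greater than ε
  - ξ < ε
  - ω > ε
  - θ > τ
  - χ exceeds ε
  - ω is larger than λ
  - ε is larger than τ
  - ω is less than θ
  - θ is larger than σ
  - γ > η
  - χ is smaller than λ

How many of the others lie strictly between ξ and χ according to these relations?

1

The relations place ξ below χ. An element lies strictly between them when it is forced above ξ and also forced below χ.
Above ξ: {ε, λ, ω, θ}. Below χ: {σ, τ, ε}.
Intersection: {ε} — 1.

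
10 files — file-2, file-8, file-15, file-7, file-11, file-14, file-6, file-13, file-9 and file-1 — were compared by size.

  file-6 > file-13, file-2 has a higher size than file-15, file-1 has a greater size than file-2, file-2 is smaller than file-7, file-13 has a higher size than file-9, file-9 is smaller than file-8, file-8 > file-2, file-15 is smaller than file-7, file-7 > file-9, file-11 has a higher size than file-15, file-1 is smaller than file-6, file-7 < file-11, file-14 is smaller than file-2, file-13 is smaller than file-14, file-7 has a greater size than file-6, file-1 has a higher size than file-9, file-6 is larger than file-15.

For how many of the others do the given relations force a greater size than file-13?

Directly above file-13: file-14, file-6.
One step further: file-2, file-7 (4 so far).
One step further: file-1, file-8, file-11 (7 so far).
Nothing else is reachable above file-13; 7 in all.

7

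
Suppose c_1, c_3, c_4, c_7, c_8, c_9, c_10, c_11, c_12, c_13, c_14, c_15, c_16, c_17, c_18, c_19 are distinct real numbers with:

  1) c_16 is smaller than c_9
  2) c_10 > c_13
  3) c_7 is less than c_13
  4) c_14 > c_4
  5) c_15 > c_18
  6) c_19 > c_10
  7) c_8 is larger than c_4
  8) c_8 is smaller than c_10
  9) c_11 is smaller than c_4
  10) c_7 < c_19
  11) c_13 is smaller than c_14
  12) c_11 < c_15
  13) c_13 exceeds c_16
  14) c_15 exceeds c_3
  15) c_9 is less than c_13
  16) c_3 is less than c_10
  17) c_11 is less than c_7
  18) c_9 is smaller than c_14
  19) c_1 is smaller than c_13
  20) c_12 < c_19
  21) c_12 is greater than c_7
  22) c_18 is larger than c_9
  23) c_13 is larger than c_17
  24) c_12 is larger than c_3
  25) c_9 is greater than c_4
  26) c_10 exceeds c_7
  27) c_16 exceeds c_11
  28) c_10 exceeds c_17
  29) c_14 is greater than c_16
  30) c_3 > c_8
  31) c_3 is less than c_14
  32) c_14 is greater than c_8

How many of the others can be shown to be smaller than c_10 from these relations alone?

Directly below c_10: c_17, c_8, c_7, c_3, c_13.
One step further: c_11, c_4, c_1, c_16, c_9 (10 so far).
Nothing else is reachable below c_10; 10 in all.

10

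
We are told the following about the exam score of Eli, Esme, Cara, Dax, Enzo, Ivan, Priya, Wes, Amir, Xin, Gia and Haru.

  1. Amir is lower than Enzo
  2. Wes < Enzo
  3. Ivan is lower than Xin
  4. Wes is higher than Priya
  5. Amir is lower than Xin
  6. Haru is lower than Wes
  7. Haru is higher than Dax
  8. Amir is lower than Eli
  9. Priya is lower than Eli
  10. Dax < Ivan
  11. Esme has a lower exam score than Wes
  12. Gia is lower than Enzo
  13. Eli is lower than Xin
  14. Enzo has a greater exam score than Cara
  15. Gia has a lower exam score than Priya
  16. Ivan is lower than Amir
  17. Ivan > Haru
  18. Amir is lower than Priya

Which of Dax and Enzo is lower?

Link the given pairs in sequence: Dax < Haru; Haru < Ivan; Ivan < Amir; Amir < Priya; Priya < Wes; Wes < Enzo.
Chaining these gives Dax < Haru < Ivan < Amir < Priya < Wes < Enzo.
So Dax < Enzo; Dax is the lower of the two.

Dax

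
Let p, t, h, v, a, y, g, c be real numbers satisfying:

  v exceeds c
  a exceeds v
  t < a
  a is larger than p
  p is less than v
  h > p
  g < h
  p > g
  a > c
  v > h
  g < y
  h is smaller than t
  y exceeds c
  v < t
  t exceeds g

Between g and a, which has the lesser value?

g

The relevant relations are g < p; p < h; h < v; v < t; t < a.
Chaining these gives g < p < h < v < t < a.
So g < a; g is the smaller of the two.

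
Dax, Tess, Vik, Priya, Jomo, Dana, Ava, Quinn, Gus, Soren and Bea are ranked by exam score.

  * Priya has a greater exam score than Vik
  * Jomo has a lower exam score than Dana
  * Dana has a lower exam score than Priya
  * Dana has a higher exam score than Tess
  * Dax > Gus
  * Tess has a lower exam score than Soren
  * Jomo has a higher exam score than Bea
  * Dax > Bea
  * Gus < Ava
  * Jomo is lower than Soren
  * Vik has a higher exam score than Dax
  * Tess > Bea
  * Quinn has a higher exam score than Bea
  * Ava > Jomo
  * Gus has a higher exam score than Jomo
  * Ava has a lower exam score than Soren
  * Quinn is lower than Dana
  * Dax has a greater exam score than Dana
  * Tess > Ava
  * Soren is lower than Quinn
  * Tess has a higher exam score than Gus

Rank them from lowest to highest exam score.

The consecutive links are each given: Bea < Jomo; Jomo < Gus; Gus < Ava; Ava < Tess; Tess < Soren; Soren < Quinn; Quinn < Dana; Dana < Dax; Dax < Vik; Vik < Priya.

Bea < Jomo < Gus < Ava < Tess < Soren < Quinn < Dana < Dax < Vik < Priya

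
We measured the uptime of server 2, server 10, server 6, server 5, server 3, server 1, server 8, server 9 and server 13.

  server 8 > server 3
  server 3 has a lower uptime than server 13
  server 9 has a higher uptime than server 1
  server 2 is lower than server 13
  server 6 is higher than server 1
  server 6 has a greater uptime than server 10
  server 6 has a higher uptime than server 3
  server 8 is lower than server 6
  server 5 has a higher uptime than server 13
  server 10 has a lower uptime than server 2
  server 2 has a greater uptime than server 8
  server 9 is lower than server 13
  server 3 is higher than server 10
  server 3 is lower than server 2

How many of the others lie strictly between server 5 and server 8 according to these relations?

2

Chaining upward from server 8 reaches: server 2, server 6, server 13.
Chaining downward from server 5 reaches: server 10, server 1, server 3, server 9, server 2, server 13.
Strictly between server 8 and server 5 are those in both lists: server 2, server 13 — 2 elements.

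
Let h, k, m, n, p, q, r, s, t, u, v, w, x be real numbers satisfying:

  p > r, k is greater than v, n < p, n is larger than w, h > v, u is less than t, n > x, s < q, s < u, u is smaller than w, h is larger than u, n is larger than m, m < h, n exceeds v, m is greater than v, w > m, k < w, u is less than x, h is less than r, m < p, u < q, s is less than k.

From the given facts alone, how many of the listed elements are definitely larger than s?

The elements the relations force above s are k, u, w, q, x, n, t, h, r, p — no chain reaches any other.
That is 10.

10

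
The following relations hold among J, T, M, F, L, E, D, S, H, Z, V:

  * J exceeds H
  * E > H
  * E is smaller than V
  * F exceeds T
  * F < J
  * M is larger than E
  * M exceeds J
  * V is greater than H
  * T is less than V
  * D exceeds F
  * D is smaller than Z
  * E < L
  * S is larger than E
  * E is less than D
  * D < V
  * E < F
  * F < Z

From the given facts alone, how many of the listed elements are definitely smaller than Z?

5

Directly below Z: F, D.
One step further: E, T (4 so far).
One step further: H (5 so far).
No other element is forced below Z by the given relations, so the count is 5.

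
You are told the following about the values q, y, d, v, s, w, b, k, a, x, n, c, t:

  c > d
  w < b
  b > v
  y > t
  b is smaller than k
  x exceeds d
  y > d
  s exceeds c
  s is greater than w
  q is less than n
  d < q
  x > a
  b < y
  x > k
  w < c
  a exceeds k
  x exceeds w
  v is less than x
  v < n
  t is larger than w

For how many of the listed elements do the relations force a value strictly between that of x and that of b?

Chaining upward from b reaches: k, a, y.
Chaining downward from x reaches: w, d, v, k, a.
Strictly between b and x are those in both lists: k, a — 2 elements.

2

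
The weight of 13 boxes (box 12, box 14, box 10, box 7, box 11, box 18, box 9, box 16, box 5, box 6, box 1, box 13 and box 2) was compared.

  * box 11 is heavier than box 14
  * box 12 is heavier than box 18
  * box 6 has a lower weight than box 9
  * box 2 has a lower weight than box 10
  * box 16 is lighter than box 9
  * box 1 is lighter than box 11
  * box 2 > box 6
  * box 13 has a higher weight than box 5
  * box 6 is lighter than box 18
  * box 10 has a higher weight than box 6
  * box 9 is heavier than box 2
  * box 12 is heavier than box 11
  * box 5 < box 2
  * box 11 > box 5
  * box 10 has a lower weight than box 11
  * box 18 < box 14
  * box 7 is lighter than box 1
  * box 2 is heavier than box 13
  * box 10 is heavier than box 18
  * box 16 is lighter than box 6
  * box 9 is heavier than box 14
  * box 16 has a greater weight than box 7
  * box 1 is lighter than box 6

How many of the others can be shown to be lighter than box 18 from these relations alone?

4

Directly below box 18: box 6.
One step further: box 16, box 1 (3 so far).
One step further: box 7 (4 so far).
No other element is forced below box 18 by the given relations, so the count is 4.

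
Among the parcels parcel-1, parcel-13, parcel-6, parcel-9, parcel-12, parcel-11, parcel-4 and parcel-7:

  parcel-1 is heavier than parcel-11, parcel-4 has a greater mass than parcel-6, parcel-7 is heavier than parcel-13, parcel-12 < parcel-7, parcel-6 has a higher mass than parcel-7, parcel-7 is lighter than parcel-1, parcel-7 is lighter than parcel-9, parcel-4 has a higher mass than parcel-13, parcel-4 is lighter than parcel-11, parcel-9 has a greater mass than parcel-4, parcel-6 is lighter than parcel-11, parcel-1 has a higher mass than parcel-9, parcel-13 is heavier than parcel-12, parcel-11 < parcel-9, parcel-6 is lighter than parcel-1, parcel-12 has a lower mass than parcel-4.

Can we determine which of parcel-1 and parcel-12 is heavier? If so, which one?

Link the given pairs in sequence: parcel-12 < parcel-13; parcel-13 < parcel-7; parcel-7 < parcel-6; parcel-6 < parcel-4; parcel-4 < parcel-11; parcel-11 < parcel-9; parcel-9 < parcel-1.
Chaining these gives parcel-12 < parcel-13 < parcel-7 < parcel-6 < parcel-4 < parcel-11 < parcel-9 < parcel-1.
So parcel-1 is heavier.

parcel-1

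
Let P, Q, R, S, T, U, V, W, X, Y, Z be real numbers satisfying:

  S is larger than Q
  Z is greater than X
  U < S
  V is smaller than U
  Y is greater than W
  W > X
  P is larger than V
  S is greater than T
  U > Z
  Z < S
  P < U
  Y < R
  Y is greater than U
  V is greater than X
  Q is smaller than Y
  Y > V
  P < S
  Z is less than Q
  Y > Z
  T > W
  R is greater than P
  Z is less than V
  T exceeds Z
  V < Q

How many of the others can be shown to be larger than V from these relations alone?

From V the given relations immediately reach P, Q, U, Y.
From those, S, R — 6 in total.
No other element is forced above V by the given relations, so the count is 6.

6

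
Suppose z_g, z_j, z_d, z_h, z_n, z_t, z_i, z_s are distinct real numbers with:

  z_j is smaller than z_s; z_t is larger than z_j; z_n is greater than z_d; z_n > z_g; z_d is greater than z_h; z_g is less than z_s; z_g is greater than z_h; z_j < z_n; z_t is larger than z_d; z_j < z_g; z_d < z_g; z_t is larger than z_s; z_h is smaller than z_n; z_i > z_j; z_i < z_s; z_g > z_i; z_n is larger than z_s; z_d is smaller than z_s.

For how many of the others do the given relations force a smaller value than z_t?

The elements the relations force below z_t are z_j, z_h, z_d, z_i, z_g, z_s — no chain reaches any other.
That is 6.

6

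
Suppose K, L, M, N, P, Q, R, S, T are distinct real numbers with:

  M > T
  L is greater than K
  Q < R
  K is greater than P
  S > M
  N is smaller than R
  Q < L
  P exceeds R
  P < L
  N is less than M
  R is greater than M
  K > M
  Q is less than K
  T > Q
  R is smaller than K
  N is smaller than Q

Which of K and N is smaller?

N < Q and Q < T give N < T.
With T < M: N < Q < T < M.
With M < R: N < Q < T < M < R.
With R < P: N < Q < T < M < R < P.
With P < K: N < Q < T < M < R < P < K.
So N < K; N is the smaller of the two.

N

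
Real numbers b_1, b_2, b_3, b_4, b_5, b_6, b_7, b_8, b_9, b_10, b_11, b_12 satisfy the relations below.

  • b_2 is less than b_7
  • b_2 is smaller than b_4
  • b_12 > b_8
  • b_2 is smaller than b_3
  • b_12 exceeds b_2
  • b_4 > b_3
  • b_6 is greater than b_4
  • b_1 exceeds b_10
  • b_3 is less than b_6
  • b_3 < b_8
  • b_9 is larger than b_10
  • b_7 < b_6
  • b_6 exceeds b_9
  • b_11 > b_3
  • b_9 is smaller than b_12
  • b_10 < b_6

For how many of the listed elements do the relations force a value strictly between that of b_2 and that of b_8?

Chaining upward from b_2 reaches: b_3, b_11, b_12, b_7, b_4, b_6.
Chaining downward from b_8 reaches: b_3.
Strictly between b_2 and b_8 are those in both lists: b_3 — 1 element.

1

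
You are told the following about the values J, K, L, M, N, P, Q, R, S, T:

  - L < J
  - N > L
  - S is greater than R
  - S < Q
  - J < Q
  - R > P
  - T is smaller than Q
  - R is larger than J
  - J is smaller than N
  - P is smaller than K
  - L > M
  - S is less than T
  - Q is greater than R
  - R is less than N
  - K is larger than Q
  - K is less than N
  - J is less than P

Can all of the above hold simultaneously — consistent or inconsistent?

consistent

Every relation is compatible with M < L < J < P < R < S < T < Q < K < N; the set is consistent.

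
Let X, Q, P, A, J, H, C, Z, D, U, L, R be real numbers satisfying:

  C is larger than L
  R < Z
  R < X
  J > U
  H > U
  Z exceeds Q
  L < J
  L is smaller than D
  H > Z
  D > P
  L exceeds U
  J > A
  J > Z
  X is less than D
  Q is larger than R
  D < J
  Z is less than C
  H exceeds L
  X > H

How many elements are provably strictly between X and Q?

2

The relations place Q below X. An element lies strictly between them when it is forced above Q and also forced below X.
Above Q: {Z, H, D, J, C}. Below X: {R, U, Z, L, H}.
Intersection: {Z, H} — 2.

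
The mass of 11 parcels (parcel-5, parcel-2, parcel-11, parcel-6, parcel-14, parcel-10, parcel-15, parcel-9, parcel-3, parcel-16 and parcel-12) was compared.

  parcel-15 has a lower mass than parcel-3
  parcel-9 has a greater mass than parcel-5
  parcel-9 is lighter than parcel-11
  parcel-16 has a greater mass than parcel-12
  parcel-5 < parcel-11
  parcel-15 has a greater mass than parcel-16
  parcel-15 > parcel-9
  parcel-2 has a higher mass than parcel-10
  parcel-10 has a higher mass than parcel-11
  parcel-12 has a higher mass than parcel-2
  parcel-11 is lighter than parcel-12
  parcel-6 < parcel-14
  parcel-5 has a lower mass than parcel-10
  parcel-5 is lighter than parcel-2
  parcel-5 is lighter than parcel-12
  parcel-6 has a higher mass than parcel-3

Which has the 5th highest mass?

parcel-16

The consecutive relations fix a unique order: parcel-5 < parcel-9 < parcel-11 < parcel-10 < parcel-2 < parcel-12 < parcel-16 < parcel-15 < parcel-3 < parcel-6 < parcel-14.
The 5th largest is parcel-16.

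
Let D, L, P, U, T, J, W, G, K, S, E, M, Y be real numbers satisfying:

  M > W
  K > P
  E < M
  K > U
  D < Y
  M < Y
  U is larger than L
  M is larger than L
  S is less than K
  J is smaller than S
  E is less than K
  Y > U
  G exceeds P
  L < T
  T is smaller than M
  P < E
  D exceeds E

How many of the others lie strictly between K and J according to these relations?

1

The relations place J below K. An element lies strictly between them when it is forced above J and also forced below K.
Above J: {S}. Below K: {P, L, U, E, S}.
Intersection: {S} — 1.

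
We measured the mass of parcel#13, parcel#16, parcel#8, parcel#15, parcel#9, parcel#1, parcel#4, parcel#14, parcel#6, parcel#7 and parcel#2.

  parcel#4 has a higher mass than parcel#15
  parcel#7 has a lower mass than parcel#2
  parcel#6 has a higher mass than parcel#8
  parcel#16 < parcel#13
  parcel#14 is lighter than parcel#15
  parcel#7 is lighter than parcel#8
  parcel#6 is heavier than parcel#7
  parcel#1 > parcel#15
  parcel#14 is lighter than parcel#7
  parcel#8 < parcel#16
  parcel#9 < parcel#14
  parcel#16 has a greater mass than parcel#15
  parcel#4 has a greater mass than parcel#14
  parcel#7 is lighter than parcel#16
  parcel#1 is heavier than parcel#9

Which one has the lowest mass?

Chaining upward from parcel#9: directly above it, parcel#14, parcel#1; then parcel#7, parcel#15, parcel#4; then parcel#8, parcel#16, parcel#6, parcel#2; then parcel#13.
That covers every other element, and nothing is given below parcel#9, so parcel#9 is the lowest mass.

parcel#9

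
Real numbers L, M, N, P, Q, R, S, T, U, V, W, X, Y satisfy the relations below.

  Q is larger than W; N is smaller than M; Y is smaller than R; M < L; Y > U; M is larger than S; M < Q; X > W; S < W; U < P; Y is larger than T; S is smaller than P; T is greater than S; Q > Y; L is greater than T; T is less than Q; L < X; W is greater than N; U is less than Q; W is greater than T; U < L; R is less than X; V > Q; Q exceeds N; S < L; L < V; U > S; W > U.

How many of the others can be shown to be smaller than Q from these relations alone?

7

The elements the relations force below Q are S, T, N, M, U, Y, W — no chain reaches any other.
That is 7.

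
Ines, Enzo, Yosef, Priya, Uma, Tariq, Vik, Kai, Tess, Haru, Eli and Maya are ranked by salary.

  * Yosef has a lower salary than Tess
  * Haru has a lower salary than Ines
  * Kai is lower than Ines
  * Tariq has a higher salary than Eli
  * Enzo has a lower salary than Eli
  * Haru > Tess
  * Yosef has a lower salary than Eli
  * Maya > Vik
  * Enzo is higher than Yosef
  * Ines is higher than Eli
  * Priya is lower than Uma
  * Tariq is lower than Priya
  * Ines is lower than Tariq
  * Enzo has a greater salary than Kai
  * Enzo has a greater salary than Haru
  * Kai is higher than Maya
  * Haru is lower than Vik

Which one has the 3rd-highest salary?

The consecutive relations fix a unique order: Yosef < Tess < Haru < Vik < Maya < Kai < Enzo < Eli < Ines < Tariq < Priya < Uma.
The 3rd largest is Tariq.

Tariq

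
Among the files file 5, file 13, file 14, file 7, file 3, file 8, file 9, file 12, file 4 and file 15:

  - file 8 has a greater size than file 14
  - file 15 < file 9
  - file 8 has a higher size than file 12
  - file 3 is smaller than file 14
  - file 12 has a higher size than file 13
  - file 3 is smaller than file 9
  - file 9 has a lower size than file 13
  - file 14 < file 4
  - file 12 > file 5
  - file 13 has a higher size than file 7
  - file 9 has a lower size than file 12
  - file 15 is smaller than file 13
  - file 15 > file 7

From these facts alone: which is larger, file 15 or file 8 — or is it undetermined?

file 8

The relevant relations are file 15 < file 9; file 9 < file 13; file 13 < file 12; file 12 < file 8.
Chaining these gives file 15 < file 9 < file 13 < file 12 < file 8.
So file 8 is larger.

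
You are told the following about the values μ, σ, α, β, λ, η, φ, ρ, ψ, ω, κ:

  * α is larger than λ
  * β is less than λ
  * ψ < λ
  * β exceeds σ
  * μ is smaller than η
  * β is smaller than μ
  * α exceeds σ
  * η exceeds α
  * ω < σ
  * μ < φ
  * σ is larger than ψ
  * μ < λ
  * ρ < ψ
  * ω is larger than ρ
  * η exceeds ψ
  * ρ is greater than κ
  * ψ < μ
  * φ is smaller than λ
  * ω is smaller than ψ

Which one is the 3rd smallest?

ω

Piecing the relations together gives one ordering: κ < ρ < ω < ψ < σ < β < μ < φ < λ < α < η.
The 3rd smallest is ω.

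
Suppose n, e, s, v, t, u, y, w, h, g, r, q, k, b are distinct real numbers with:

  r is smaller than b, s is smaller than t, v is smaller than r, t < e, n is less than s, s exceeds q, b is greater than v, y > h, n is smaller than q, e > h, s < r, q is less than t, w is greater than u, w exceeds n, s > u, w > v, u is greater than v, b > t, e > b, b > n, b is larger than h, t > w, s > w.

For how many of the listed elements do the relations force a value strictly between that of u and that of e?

The relations place u below e. An element lies strictly between them when it is forced above u and also forced below e.
Above u: {w, s, r, t, b}. Below e: {h, v, n, w, q, s, r, t, b}.
Intersection: {w, s, r, t, b} — 5.

5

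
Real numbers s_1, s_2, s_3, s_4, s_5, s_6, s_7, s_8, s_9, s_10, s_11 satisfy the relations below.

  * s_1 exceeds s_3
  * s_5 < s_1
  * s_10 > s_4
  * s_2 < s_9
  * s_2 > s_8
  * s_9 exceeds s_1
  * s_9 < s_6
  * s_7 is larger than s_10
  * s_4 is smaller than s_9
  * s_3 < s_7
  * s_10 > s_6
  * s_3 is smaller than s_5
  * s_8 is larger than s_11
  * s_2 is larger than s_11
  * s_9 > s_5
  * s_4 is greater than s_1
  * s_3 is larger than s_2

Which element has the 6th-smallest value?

s_1

The consecutive relations fix a unique order: s_11 < s_8 < s_2 < s_3 < s_5 < s_1 < s_4 < s_9 < s_6 < s_10 < s_7.
Counting 6 from the smallest end gives s_1.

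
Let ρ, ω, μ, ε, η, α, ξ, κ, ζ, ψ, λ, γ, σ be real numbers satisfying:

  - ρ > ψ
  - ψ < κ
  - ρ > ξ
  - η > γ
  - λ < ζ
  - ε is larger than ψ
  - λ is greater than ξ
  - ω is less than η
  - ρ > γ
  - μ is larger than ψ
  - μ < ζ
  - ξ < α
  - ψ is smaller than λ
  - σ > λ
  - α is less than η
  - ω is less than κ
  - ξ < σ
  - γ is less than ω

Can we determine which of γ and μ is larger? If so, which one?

undetermined

Following every chain through γ: above γ we get ρ, ω, κ, η.
μ is not reached, and no chain runs the other way from μ to γ.
So the given relations leave the order of γ and μ undetermined.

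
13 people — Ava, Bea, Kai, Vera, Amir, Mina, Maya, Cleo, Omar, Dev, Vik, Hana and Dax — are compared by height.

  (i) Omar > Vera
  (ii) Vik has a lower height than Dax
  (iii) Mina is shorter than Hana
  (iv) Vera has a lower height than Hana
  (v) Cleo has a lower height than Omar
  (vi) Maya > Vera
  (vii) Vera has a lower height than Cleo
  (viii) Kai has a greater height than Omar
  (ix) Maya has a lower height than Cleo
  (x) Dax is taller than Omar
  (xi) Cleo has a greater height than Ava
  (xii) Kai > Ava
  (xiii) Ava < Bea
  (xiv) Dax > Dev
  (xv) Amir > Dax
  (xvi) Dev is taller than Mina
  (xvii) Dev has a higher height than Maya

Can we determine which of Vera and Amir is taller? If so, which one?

The relevant relations are Vera < Maya; Maya < Cleo; Cleo < Omar; Omar < Dax; Dax < Amir.
Chaining these gives Vera < Maya < Cleo < Omar < Dax < Amir.
So Amir is taller.

Amir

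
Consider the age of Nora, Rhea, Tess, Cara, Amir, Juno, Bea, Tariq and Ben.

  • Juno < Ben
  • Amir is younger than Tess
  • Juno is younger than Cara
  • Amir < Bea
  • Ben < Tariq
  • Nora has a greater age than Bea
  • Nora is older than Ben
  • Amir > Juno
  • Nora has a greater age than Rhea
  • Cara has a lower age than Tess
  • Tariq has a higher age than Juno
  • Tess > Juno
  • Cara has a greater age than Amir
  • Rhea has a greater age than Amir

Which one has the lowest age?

Chaining upward from Juno: directly above it, Ben, Amir, Cara, Tess, Tariq; then Bea, Rhea, Nora.
That covers every other element, and nothing is given below Juno, so Juno is the lowest age.

Juno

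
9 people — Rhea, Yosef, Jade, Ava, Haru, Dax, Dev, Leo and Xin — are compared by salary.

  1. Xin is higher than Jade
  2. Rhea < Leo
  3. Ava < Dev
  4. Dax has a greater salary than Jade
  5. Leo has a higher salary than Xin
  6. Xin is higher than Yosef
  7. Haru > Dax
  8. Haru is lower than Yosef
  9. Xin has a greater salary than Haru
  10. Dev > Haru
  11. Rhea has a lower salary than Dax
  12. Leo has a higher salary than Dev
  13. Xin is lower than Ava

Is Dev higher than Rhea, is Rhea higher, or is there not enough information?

Rhea < Dax and Dax < Haru give Rhea < Haru.
Then Haru < Yosef extends the chain to Yosef.
With Yosef < Xin: Rhea < Dax < Haru < Yosef < Xin.
Then Xin < Ava extends the chain to Ava.
With Ava < Dev: Rhea < Dax < Haru < Yosef < Xin < Ava < Dev.
So Dev is higher.

Dev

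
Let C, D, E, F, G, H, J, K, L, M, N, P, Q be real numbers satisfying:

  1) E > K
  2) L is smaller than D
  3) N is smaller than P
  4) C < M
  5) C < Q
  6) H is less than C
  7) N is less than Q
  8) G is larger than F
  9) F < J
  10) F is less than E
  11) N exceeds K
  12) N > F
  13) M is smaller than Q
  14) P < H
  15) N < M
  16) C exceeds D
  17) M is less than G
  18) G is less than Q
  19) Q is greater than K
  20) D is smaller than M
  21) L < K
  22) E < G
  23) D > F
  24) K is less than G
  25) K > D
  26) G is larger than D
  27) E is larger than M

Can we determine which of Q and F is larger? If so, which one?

Q

The relevant relations are F < D; D < K; K < N; N < P; P < H; H < C; C < M; M < E; E < G; G < Q.
Together: F < D < K < N < P < H < C < M < E < G < Q.
So Q is larger.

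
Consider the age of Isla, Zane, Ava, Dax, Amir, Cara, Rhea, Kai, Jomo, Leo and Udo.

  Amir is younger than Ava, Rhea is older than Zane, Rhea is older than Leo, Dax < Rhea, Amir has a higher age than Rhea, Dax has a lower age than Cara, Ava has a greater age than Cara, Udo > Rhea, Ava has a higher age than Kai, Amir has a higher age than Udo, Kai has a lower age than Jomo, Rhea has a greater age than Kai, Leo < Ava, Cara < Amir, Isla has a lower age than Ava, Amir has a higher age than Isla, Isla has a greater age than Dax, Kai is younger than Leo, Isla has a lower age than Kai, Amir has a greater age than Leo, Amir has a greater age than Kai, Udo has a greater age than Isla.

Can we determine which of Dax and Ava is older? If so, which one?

Following the relations from Dax: Dax < Isla < Kai < Leo < Rhea < Udo < Amir < Ava.
So Ava is older.

Ava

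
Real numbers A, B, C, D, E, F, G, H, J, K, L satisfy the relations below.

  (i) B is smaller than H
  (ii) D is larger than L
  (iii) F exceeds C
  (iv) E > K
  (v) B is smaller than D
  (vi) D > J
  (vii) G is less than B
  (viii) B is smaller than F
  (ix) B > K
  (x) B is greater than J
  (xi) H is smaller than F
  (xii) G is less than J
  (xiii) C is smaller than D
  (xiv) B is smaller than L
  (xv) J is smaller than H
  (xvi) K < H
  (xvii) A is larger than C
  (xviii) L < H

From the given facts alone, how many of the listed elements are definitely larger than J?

The elements the relations force above J are B, L, H, D, F — no chain reaches any other.
That is 5.

5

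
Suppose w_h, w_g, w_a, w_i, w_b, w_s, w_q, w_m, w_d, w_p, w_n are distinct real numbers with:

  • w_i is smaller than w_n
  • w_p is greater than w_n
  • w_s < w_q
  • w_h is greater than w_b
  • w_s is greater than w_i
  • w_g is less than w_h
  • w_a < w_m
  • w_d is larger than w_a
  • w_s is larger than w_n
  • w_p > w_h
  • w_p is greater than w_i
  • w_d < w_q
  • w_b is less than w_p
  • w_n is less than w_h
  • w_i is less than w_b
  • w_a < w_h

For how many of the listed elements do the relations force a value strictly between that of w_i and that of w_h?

The relations place w_i below w_h. An element lies strictly between them when it is forced above w_i and also forced below w_h.
Above w_i: {w_b, w_n, w_s, w_p, w_q}. Below w_h: {w_b, w_a, w_n, w_g}.
Intersection: {w_b, w_n} — 2.

2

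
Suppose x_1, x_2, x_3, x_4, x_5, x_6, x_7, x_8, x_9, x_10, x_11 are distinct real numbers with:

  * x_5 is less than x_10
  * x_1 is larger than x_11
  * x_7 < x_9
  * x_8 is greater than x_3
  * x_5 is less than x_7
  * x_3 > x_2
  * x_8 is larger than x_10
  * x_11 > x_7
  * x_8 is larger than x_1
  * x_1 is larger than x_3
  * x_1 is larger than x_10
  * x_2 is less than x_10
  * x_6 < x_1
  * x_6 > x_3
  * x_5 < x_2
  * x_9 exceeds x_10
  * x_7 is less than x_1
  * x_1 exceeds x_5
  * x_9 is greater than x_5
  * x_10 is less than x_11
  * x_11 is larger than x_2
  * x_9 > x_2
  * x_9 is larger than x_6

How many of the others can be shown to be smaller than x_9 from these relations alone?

6

The elements the relations force below x_9 are x_5, x_7, x_2, x_3, x_10, x_6 — no chain reaches any other.
That is 6.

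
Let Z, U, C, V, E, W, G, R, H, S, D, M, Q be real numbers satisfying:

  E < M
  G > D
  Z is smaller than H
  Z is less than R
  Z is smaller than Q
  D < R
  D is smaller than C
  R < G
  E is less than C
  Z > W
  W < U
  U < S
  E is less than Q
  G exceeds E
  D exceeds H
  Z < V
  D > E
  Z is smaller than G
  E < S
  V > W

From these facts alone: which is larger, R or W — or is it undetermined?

R

Following the relations from W: W < Z < H < D < R.
So R is larger.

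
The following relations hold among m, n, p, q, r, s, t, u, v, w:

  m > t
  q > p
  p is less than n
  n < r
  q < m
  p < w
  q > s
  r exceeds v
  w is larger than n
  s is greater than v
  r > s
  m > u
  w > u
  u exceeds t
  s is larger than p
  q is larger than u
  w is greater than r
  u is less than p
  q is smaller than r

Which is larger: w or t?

w

Link the given pairs in sequence: t < u; u < p; p < s; s < q; q < r; r < w.
Together: t < u < p < s < q < r < w.
So t < w; w is the larger of the two.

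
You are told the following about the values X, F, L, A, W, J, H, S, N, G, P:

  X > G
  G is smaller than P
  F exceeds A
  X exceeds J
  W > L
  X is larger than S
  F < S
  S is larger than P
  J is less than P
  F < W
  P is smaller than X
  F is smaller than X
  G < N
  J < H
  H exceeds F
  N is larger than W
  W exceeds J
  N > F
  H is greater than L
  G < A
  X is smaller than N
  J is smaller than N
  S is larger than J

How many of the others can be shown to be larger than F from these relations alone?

5

The elements the relations force above F are S, W, H, X, N — no chain reaches any other.
That is 5.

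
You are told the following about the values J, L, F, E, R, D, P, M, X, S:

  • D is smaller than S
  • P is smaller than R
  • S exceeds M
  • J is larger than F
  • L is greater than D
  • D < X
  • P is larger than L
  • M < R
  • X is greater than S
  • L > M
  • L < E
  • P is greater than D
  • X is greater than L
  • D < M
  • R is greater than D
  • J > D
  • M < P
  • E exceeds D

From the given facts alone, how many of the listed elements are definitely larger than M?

6

Directly above M: L, S, P, R.
One step further: X, E (6 so far).
No other element is forced above M by the given relations, so the count is 6.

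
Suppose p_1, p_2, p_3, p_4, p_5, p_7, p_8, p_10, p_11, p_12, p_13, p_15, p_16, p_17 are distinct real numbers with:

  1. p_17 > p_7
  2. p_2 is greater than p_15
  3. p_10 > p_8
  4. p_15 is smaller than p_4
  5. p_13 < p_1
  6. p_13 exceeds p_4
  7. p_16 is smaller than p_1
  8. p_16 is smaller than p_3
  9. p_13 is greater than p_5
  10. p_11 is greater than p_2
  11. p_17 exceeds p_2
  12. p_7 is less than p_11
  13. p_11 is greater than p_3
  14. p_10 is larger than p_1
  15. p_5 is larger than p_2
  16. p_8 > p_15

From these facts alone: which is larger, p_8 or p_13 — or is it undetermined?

Following every chain through p_13: above p_13 we get p_1, p_10; below p_13 we get p_15, p_4, p_2, p_5.
p_8 is not reached, and no chain runs the other way from p_8 to p_13.
So the given relations leave the order of p_13 and p_8 undetermined.

undetermined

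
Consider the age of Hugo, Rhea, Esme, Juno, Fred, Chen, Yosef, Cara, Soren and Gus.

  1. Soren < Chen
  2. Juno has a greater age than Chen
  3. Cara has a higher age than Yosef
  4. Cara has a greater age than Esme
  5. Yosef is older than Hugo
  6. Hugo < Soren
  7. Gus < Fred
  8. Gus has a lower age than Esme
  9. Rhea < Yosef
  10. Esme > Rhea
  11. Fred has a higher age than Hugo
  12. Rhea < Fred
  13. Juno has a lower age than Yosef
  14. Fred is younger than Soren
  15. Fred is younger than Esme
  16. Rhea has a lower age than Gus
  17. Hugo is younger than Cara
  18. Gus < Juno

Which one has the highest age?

Rhea is not greatest since Rhea < Gus; Gus is not greatest since Gus < Esme; Hugo is not greatest since Hugo < Soren; Fred is not greatest since Fred < Esme; Soren is not greatest since Soren < Chen; Chen is not greatest since Chen < Juno; Juno is not greatest since Juno < Yosef; Yosef is not greatest since Yosef < Cara; Esme is not greatest since Esme < Cara.
Only Cara has nothing above it, so Cara is the highest age.

Cara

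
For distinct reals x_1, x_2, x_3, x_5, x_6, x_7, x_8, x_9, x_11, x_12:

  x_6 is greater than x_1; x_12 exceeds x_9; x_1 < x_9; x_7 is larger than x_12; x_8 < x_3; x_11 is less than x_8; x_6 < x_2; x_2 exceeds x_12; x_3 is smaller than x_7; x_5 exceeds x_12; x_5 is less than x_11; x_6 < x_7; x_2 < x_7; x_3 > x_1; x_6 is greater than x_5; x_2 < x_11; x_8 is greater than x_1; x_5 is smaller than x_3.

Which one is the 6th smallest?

x_2

Chaining the given pairs: x_1 < x_9 < x_12 < x_5 < x_6 < x_2 < x_11 < x_8 < x_3 < x_7.
The 6th smallest is x_2.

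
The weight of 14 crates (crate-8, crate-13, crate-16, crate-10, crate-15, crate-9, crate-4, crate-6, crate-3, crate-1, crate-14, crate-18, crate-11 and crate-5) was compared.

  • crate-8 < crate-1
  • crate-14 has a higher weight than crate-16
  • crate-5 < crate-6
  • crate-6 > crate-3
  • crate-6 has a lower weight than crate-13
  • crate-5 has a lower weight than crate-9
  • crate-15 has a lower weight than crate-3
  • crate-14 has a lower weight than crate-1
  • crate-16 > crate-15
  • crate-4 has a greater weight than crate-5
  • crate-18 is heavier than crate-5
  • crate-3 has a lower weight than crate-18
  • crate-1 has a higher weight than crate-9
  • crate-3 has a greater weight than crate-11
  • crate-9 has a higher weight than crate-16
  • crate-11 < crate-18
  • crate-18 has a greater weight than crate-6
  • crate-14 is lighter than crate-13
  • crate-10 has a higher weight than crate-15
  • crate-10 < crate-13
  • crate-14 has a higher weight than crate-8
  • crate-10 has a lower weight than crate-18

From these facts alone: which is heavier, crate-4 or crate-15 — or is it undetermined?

undetermined

Following every chain through crate-15: above crate-15 we get crate-16, crate-10, crate-3, crate-9, crate-14, crate-6, crate-1, crate-18, crate-13.
crate-4 is not reached, and no chain runs the other way from crate-4 to crate-15.
So the given relations leave the order of crate-15 and crate-4 undetermined.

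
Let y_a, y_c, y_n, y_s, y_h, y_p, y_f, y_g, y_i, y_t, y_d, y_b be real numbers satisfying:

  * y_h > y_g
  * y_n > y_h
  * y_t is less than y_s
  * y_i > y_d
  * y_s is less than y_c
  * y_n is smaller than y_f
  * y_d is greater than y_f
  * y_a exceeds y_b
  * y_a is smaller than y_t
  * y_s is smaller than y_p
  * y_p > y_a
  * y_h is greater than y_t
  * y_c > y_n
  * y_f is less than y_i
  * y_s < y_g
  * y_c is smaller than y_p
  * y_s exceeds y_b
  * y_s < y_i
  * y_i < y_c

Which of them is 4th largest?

Chaining the given pairs: y_b < y_a < y_t < y_s < y_g < y_h < y_n < y_f < y_d < y_i < y_c < y_p.
The 4th largest is y_d.

y_d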